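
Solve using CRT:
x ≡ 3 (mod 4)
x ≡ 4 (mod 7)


m₁ = 4, m₂ = 7, gcd = 1, so CRT applies. M = m₁·m₂ = 28
Let M₁ = M/m₁ = 7, M₂ = M/m₂ = 4
Find y₁ ≡ M₁⁻¹ (mod m₁): 7⁻¹ ≡ 3 (mod 4)
Find y₂ ≡ M₂⁻¹ (mod m₂): 4⁻¹ ≡ 2 (mod 7)
x = a₁·M₁·y₁ + a₂·M₂·y₂ = 3·7·3 + 4·4·2 = 95
Reduce mod 28: x ≡ 11
Check: 11 mod 4 = 3 ✓, 11 mod 7 = 4 ✓

x ≡ 11 (mod 28)


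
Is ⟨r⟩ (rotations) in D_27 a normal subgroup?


H = ⟨r⟩ (rotations) in D_27
The rotation subgroup ⟨r⟩ has index 2 in D_27, so it is normal

Yes, normal subgroup


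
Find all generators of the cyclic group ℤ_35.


g generates ℤ_n iff gcd(g,n) = 1
Prime factors of 35: 5, 7
Generators are g ∈ {1,...,34} not divisible by any of these primes.
Generators: {1, 2, 3, 4, 6, 8, 9, 11, 12, 13, 16, 17, 18, 19, 22, 23, 24, 26, 27, 29, 31, 32, 33, 34}
Number of generators = φ(35) = 24

Generators of ℤ_35 = {1, 2, 3, 4, 6, 8, 9, 11, 12, 13, 16, 17, 18, 19, 22, 23, 24, 26, 27, 29, 31, 32, 33, 34}


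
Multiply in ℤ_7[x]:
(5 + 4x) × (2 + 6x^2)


Expand and collect like terms; reduce coefficients mod 7:
x^0: 5·2 = 10 ≡ 3 (mod 7)
x^1: 5·0 + 4·2 = 8 ≡ 1 (mod 7)
x^2: 5·6 + 4·0 = 30 ≡ 2 (mod 7)
x^3: 4·6 = 24 ≡ 3 (mod 7)
Result: 3 + x + 2x^2 + 3x^3

f · g = 3 + x + 2x^2 + 3x^3


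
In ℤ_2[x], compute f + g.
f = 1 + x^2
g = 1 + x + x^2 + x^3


Add coefficients mod 2:
x^0: 1 + 1 = 0 (mod 2)
x^1: 0 + 1 = 1 (mod 2)
x^2: 1 + 1 = 0 (mod 2)
x^3: 0 + 1 = 1 (mod 2)
Result: x + x^3

f + g = x + x^3


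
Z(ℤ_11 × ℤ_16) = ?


Z(G) = {g ∈ G | gx = xg for all x ∈ G}
Direct product of abelian groups is abelian, so Z(G) = G

Z(ℤ_11 × ℤ_16) = ℤ_11 × ℤ_16


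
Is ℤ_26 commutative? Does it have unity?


ℤ_26 is a commutative ring with unity 1; 26 = 2×13 is composite, so 2·13 ≡ 0 gives zero divisors (not an integral domain)
Commutative: Yes
Integral domain: No
Has unity: Yes

ℤ_26: Commutative=Yes, Unity=Yes


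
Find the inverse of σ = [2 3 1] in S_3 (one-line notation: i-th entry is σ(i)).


To find σ⁻¹, swap domain and range:
σ(1) = 2 → σ⁻¹(2) = 1
σ(2) = 3 → σ⁻¹(3) = 2
σ(3) = 1 → σ⁻¹(1) = 3

σ⁻¹ = [3 1 2]


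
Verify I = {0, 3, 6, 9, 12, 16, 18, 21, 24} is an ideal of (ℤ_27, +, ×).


Check ideal conditions for I = {0, 3, 6, 9, 12, 16, 18, 21, 24} in ℤ_27:
(1) I is an additive subgroup? No
(2) For r ∈ ℤ_27 and a ∈ I: r·a ∈ I? No  [counterexample: r=2, a=16, r·a mod 27 = 5 ∉ I]

No, I is not an ideal of ℤ_27


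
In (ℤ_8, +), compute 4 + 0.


Operation: addition mod 8
4 + 0 = (a + b) mod 8 with a = 4, b = 0

4 + 0 = 4


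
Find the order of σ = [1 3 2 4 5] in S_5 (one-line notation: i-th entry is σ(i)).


Cycle decomposition: (2 3)
Cycle lengths: 2
Order = lcm(2) = 2

ord(σ) = 2


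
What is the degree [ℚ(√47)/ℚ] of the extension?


√47 has minimal polynomial x² - 47 (irreducible over ℚ since 47 is squarefree)

[ℚ(√47)/ℚ] = 2


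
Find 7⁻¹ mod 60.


Use the extended Euclidean algorithm to write 1 = 7·s + 60·t; then s mod 60 is the inverse.
Euclidean algorithm:
  7 = 0·60 + 7
  60 = 8·7 + 4
  7 = 1·4 + 3
  4 = 1·3 + 1
  3 = 3·1 + 0
gcd(7,60) = 1
Back-substitution gives: 7·(-17) + 60·(2) = 1
So 7⁻¹ ≡ -17 ≡ 43 (mod 60)
Check: 7 × 43 = 301 ≡ 1 (mod 60) ✓

7⁻¹ ≡ 43 (mod 60)


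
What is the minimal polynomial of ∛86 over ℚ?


∛86 satisfies x³ - 86 = 0, irreducible over ℚ (no rational root; 86 is not a perfect cube)

Minimal polynomial: x³ - 86


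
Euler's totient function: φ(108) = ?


Factor n: 108 = 2^2 × 3^3
φ(n) = n · ∏(1 - 1/p) over distinct primes p | n
φ(108) = 108 · (1 - 1/2) · (1 - 1/3) = 36

φ(108) = 36


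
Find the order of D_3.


|D_n| = 2n (n rotations and n reflections)
|D_3| = 2×3 = 6

|D_3| = 6


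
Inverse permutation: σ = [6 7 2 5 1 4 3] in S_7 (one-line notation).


To find σ⁻¹, swap domain and range:
σ(1) = 6 → σ⁻¹(6) = 1
σ(2) = 7 → σ⁻¹(7) = 2
σ(3) = 2 → σ⁻¹(2) = 3
σ(4) = 5 → σ⁻¹(5) = 4
σ(5) = 1 → σ⁻¹(1) = 5
σ(6) = 4 → σ⁻¹(4) = 6
σ(7) = 3 → σ⁻¹(3) = 7

σ⁻¹ = [5 3 7 6 4 1 2]


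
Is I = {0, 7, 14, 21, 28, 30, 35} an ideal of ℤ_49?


Check ideal conditions for I = {0, 7, 14, 21, 28, 30, 35} in ℤ_49:
(1) I is an additive subgroup? No
(2) For r ∈ ℤ_49 and a ∈ I: r·a ∈ I? No  [counterexample: r=2, a=21, r·a mod 49 = 42 ∉ I]

No, I is not an ideal of ℤ_49


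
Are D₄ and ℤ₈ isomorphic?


Comparing D₄ and ℤ₈:
D₄ is non-abelian, ℤ₈ is abelian

No, D₄ ≇ ℤ₈


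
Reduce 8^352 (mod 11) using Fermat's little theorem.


Fermat's little theorem: if p is prime and gcd(a,p)=1, then a^(p-1) ≡ 1 (mod p)
p = 11 is prime, gcd(8,11) = 1
Reduce exponent: 352 mod 10 = 2
So 8^352 ≡ 8^2 (mod 11)
8^2 mod 11 = 9

8^352 ≡ 9 (mod 11)


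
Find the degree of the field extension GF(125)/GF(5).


GF(125) = GF(5^3), so the extension degree is 3

[GF(125)/GF(5)] = 3


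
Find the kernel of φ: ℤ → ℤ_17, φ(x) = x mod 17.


Kernel = preimage of identity
ker(φ) = {x ∈ ℤ : x ≡ 0 (mod 17)} = 17ℤ = {0, ±17, ±34, ...}

ker(φ) = 17ℤ


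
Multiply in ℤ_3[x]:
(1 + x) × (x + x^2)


Expand and collect like terms; reduce coefficients mod 3:
x^0: 1·0 = 0 ≡ 0 (mod 3)
x^1: 1·1 + 1·0 = 1 ≡ 1 (mod 3)
x^2: 1·1 + 1·1 = 2 ≡ 2 (mod 3)
x^3: 1·1 = 1 ≡ 1 (mod 3)
Result: x + 2x^2 + x^3

f · g = x + 2x^2 + x^3


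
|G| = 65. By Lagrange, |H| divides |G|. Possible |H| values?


Lagrange's theorem: |H| divides |G|
|G| = 65
Divisors of 65: 1, 5, 13, 65

Possible subgroup orders: {1, 5, 13, 65}


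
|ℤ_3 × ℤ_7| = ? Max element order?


|ℤ_3 × ℤ_7| = 3 × 7 = 21
Max element order = lcm(3,7) = 21
Cyclic? Yes (gcd=1)

|ℤ_3×ℤ_7| = 21, max element order = 21


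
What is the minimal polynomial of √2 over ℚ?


√2 satisfies x² - 2 = 0, irreducible over ℚ since 2 is squarefree

Minimal polynomial: x² - 2


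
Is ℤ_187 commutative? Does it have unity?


ℤ_187 is a commutative ring with unity 1; 187 = 11×17 is composite, so 11·17 ≡ 0 gives zero divisors (not an integral domain)
Commutative: Yes
Integral domain: No
Has unity: Yes

ℤ_187: Commutative=Yes, Unity=Yes


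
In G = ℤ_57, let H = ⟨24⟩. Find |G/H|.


|⟨24⟩| = n / gcd(24, 57) = 57 / 3 = 19
H is normal (ℤ_57 is abelian).
|G/H| = |G| / |H| = 57 / 19 = 3

|G/H| = 3


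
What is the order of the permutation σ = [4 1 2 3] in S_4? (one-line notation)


Cycle decomposition: (1 4 3 2)
Cycle lengths: 4
Order = lcm(4) = 4

ord(σ) = 4


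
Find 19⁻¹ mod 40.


Use the extended Euclidean algorithm to write 1 = 19·s + 40·t; then s mod 40 is the inverse.
Euclidean algorithm:
  19 = 0·40 + 19
  40 = 2·19 + 2
  19 = 9·2 + 1
  2 = 2·1 + 0
gcd(19,40) = 1
Back-substitution gives: 19·(19) + 40·(-9) = 1
So 19⁻¹ ≡ 19 ≡ 19 (mod 40)
Check: 19 × 19 = 361 ≡ 1 (mod 40) ✓

19⁻¹ ≡ 19 (mod 40)


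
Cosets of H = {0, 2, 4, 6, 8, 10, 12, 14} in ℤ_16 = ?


H = {0, 2, 4, 6, 8, 10, 12, 14}, |H| = 8
Number of cosets = |G|/|H| = 16/8 = 2
0 + H = {0, 2, 4, 6, 8, 10, 12, 14}
1 + H = {1, 3, 5, 7, 9, 11, 13, 15}

Cosets: 0+H={0,2,4,6,8,10,12,14}; 1+H={1,3,5,7,9,11,13,15}


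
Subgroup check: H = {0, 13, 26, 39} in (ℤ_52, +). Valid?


Subgroup test for H = {0, 13, 26, 39} in (ℤ_52, +):
(1) 0 ∈ H? Yes
(2) Closure: for all a,b ∈ H, (a+b) mod 52 ∈ H? Yes
(3) Inverses: for all a ∈ H, -a mod 52 ∈ H? Yes

Yes, H is a subgroup of ℤ_52


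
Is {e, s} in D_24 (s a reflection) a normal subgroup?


H = {e, s} in D_24 (s a reflection)
r·s·r⁻¹ = sr⁻² ≠ s for n ≥ 3, so {e, s} is not closed under conjugation

No, not a normal subgroup


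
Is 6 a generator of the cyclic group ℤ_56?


g generates ℤ_n iff gcd(g, n) = 1
gcd(6, 56) = 2
Since gcd = 2 ≠ 1, ⟨6⟩ has order 28 < 56, so 6 is not a generator.

No, 6 does not generate ℤ_56


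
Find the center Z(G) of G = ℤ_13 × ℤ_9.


Z(G) = {g ∈ G | gx = xg for all x ∈ G}
Direct product of abelian groups is abelian, so Z(G) = G

Z(ℤ_13 × ℤ_9) = ℤ_13 × ℤ_9


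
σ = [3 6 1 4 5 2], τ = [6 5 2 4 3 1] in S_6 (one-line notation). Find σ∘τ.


σ∘τ: apply τ first, then σ
1 →τ 6 →σ 2
2 →τ 5 →σ 5
3 →τ 2 →σ 6
4 →τ 4 →σ 4
5 →τ 3 →σ 1
6 →τ 1 →σ 3

σ∘τ = [2 5 6 4 1 3]


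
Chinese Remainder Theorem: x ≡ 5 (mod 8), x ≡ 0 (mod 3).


m₁ = 8, m₂ = 3, gcd = 1, so CRT applies. M = m₁·m₂ = 24
Let M₁ = M/m₁ = 3, M₂ = M/m₂ = 8
Find y₁ ≡ M₁⁻¹ (mod m₁): 3⁻¹ ≡ 3 (mod 8)
Find y₂ ≡ M₂⁻¹ (mod m₂): 8⁻¹ ≡ 2 (mod 3)
x = a₁·M₁·y₁ + a₂·M₂·y₂ = 5·3·3 + 0·8·2 = 45
Reduce mod 24: x ≡ 21
Check: 21 mod 8 = 5 ✓, 21 mod 3 = 0 ✓

x ≡ 21 (mod 24)


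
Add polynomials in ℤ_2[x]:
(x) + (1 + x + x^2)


Add coefficients mod 2:
x^0: 0 + 1 = 1 (mod 2)
x^1: 1 + 1 = 0 (mod 2)
x^2: 0 + 1 = 1 (mod 2)
Result: 1 + x^2

f + g = 1 + x^2


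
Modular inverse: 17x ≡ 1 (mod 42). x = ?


Use the extended Euclidean algorithm to write 1 = 17·s + 42·t; then s mod 42 is the inverse.
Euclidean algorithm:
  17 = 0·42 + 17
  42 = 2·17 + 8
  17 = 2·8 + 1
  8 = 8·1 + 0
gcd(17,42) = 1
Back-substitution gives: 17·(5) + 42·(-2) = 1
So 17⁻¹ ≡ 5 ≡ 5 (mod 42)
Check: 17 × 5 = 85 ≡ 1 (mod 42) ✓

17⁻¹ ≡ 5 (mod 42)


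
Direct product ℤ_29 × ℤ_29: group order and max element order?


|ℤ_29 × ℤ_29| = 29 × 29 = 841
Max element order = lcm(29,29) = 29
Cyclic? No (gcd=29)

|ℤ_29×ℤ_29| = 841, max element order = 29


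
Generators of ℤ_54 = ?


g generates ℤ_n iff gcd(g,n) = 1
Prime factors of 54: 2, 3
Generators are g ∈ {1,...,53} not divisible by any of these primes.
Generators: {1, 5, 7, 11, 13, 17, 19, 23, 25, 29, 31, 35, 37, 41, 43, 47, 49, 53}
Number of generators = φ(54) = 18

Generators of ℤ_54 = {1, 5, 7, 11, 13, 17, 19, 23, 25, 29, 31, 35, 37, 41, 43, 47, 49, 53}


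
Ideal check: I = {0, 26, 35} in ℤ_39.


Check ideal conditions for I = {0, 26, 35} in ℤ_39:
(1) I is an additive subgroup? No
(2) For r ∈ ℤ_39 and a ∈ I: r·a ∈ I? No  [counterexample: r=2, a=26, r·a mod 39 = 13 ∉ I]

No, I is not an ideal of ℤ_39


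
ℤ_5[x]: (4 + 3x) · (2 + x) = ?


Expand and collect like terms; reduce coefficients mod 5:
x^0: 4·2 = 8 ≡ 3 (mod 5)
x^1: 4·1 + 3·2 = 10 ≡ 0 (mod 5)
x^2: 3·1 = 3 ≡ 3 (mod 5)
Result: 3 + 3x^2

f · g = 3 + 3x^2


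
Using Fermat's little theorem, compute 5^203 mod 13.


Fermat's little theorem: if p is prime and gcd(a,p)=1, then a^(p-1) ≡ 1 (mod p)
p = 13 is prime, gcd(5,13) = 1
Reduce exponent: 203 mod 12 = 11
So 5^203 ≡ 5^11 (mod 13)
5^11 mod 13 = 8

5^203 ≡ 8 (mod 13)


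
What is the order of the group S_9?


|S_n| = n! (number of permutations of n symbols)
|S_9| = 9! = 362880

|S_9| = 362880


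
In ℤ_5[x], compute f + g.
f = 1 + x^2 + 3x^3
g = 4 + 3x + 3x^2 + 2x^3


Add coefficients mod 5:
x^0: 1 + 4 = 0 (mod 5)
x^1: 0 + 3 = 3 (mod 5)
x^2: 1 + 3 = 4 (mod 5)
x^3: 3 + 2 = 0 (mod 5)
Result: 3x + 4x^2

f + g = 3x + 4x^2


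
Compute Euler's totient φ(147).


Factor n: 147 = 3 × 7^2
φ(n) = n · ∏(1 - 1/p) over distinct primes p | n
φ(147) = 147 · (1 - 1/3) · (1 - 1/7) = 84

φ(147) = 84


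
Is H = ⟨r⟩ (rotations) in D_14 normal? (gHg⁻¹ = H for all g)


H = ⟨r⟩ (rotations) in D_14
The rotation subgroup ⟨r⟩ has index 2 in D_14, so it is normal

Yes, normal subgroup


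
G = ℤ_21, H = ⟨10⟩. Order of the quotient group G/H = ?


|⟨10⟩| = n / gcd(10, 21) = 21 / 1 = 21
H is normal (ℤ_21 is abelian).
|G/H| = |G| / |H| = 21 / 21 = 1

|G/H| = 1


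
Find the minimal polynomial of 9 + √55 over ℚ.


Let α = 9 + √55. Then α - 9 = √55, so (α - 9)² = 55, giving α² - 18α + 26 = 0. Degree 2 and α ∉ ℚ, so this is the minimal polynomial.

Minimal polynomial: x² - 18x + 26


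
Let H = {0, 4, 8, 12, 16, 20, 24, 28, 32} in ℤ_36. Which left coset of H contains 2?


2 + H = {2 + h (mod 36) : h ∈ H}
2+0=2, 2+4=6, 2+8=10, 2+12=14, 2+16=18, 2+20=22, 2+24=26, 2+28=30, 2+32=34

2 + H = {2, 6, 10, 14, 18, 22, 26, 30, 34}


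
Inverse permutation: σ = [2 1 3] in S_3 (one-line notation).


To find σ⁻¹, swap domain and range:
σ(1) = 2 → σ⁻¹(2) = 1
σ(2) = 1 → σ⁻¹(1) = 2
σ(3) = 3 → σ⁻¹(3) = 3

σ⁻¹ = [2 1 3]


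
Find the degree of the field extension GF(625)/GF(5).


GF(625) = GF(5^4), so the extension degree is 4

[GF(625)/GF(5)] = 4


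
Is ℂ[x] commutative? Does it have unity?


Polynomial ring over ℂ (an integral domain) is a commutative integral domain with unity 1
Commutative: Yes
Integral domain: Yes
Has unity: Yes

ℂ[x]: Commutative=Yes, Unity=Yes


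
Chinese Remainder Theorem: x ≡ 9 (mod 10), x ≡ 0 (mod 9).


m₁ = 10, m₂ = 9, gcd = 1, so CRT applies. M = m₁·m₂ = 90
Let M₁ = M/m₁ = 9, M₂ = M/m₂ = 10
Find y₁ ≡ M₁⁻¹ (mod m₁): 9⁻¹ ≡ 9 (mod 10)
Find y₂ ≡ M₂⁻¹ (mod m₂): 10⁻¹ ≡ 1 (mod 9)
x = a₁·M₁·y₁ + a₂·M₂·y₂ = 9·9·9 + 0·10·1 = 729
Reduce mod 90: x ≡ 9
Check: 9 mod 10 = 9 ✓, 9 mod 9 = 0 ✓

x ≡ 9 (mod 90)


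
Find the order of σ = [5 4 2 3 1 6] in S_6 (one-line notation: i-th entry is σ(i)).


Cycle decomposition: (1 5) (2 4 3)
Cycle lengths: 2, 3
Order = lcm(2, 3) = 6

ord(σ) = 6


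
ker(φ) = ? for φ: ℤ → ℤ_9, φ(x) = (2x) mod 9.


Kernel = preimage of identity
ker(φ) = {x ∈ ℤ : 2x ≡ 0 (mod 9)}. gcd(2,9) = 1, so 2x ≡ 0 (mod 9) ⟺ x ≡ 0 (mod 9/1 = 9). Hence ker(φ) = 9ℤ

ker(φ) = 9ℤ


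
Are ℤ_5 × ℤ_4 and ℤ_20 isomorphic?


Comparing ℤ_5 × ℤ_4 and ℤ_20:
gcd(5,4) = 1, so ℤ_5 × ℤ_4 ≅ ℤ_20 (CRT)

Yes, ℤ_5 × ℤ_4 ≅ ℤ_20


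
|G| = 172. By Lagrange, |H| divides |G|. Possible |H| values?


Lagrange's theorem: |H| divides |G|
|G| = 172
Divisors of 172: 1, 2, 4, 43, 86, 172

Possible subgroup orders: {1, 2, 4, 43, 86, 172}


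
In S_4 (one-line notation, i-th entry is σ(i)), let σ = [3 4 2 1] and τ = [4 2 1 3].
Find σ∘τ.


σ∘τ: apply τ first, then σ
1 →τ 4 →σ 1
2 →τ 2 →σ 4
3 →τ 1 →σ 3
4 →τ 3 →σ 2

σ∘τ = [1 4 3 2]


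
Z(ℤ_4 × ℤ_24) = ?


Z(G) = {g ∈ G | gx = xg for all x ∈ G}
Direct product of abelian groups is abelian, so Z(G) = G

Z(ℤ_4 × ℤ_24) = ℤ_4 × ℤ_24


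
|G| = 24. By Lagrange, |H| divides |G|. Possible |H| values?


Lagrange's theorem: |H| divides |G|
|G| = 24
Divisors of 24: 1, 2, 3, 4, 6, 8, 12, 24

Possible subgroup orders: {1, 2, 3, 4, 6, 8, 12, 24}


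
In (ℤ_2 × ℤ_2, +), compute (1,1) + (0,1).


Operation: componentwise addition mod (2, 2)
(1,1) + (0,1) = ((a₁+b₁) mod 2, (a₂+b₂) mod 2) with a = (1,1), b = (0,1)

(1,1) + (0,1) = (1,0)


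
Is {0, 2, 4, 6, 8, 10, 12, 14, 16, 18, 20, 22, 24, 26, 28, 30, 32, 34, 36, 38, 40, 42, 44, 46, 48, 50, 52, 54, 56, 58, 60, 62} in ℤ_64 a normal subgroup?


H = {0, 2, 4, 6, 8, 10, 12, 14, 16, 18, 20, 22, 24, 26, 28, 30, 32, 34, 36, 38, 40, 42, 44, 46, 48, 50, 52, 54, 56, 58, 60, 62} in ℤ_64
ℤ_64 is abelian; every subgroup of an abelian group is normal

Yes, normal subgroup


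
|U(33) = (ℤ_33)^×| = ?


U(n) is the group of units mod n; |U(n)| = φ(n)
|U(33)| = φ(33) = 20

|U(33) = (ℤ_33)^×| = 20


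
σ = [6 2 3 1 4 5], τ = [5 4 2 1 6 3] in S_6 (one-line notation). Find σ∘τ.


σ∘τ: apply τ first, then σ
1 →τ 5 →σ 4
2 →τ 4 →σ 1
3 →τ 2 →σ 2
4 →τ 1 →σ 6
5 →τ 6 →σ 5
6 →τ 3 →σ 3

σ∘τ = [4 1 2 6 5 3]


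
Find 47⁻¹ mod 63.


Use the extended Euclidean algorithm to write 1 = 47·s + 63·t; then s mod 63 is the inverse.
Euclidean algorithm:
  47 = 0·63 + 47
  63 = 1·47 + 16
  47 = 2·16 + 15
  16 = 1·15 + 1
  15 = 15·1 + 0
gcd(47,63) = 1
Back-substitution gives: 47·(-4) + 63·(3) = 1
So 47⁻¹ ≡ -4 ≡ 59 (mod 63)
Check: 47 × 59 = 2773 ≡ 1 (mod 63) ✓

47⁻¹ ≡ 59 (mod 63)


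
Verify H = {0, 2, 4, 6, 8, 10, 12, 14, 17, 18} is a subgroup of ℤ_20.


Subgroup test for H = {0, 2, 4, 6, 8, 10, 12, 14, 17, 18} in (ℤ_20, +):
(1) 0 ∈ H? Yes
(2) Closure: for all a,b ∈ H, (a+b) mod 20 ∈ H? No  [counterexample: 2 + 14 = 16 ∉ H]
(3) Inverses: for all a ∈ H, -a mod 20 ∈ H? No

No, H is not a subgroup of ℤ_20


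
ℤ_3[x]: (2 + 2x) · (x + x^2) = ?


Expand and collect like terms; reduce coefficients mod 3:
x^0: 2·0 = 0 ≡ 0 (mod 3)
x^1: 2·1 + 2·0 = 2 ≡ 2 (mod 3)
x^2: 2·1 + 2·1 = 4 ≡ 1 (mod 3)
x^3: 2·1 = 2 ≡ 2 (mod 3)
Result: 2x + x^2 + 2x^3

f · g = 2x + x^2 + 2x^3


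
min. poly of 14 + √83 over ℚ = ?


Let α = 14 + √83. Then α - 14 = √83, so (α - 14)² = 83, giving α² - 28α + 113 = 0. Degree 2 and α ∉ ℚ, so this is the minimal polynomial.

Minimal polynomial: x² - 28x + 113


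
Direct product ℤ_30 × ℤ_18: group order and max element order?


|ℤ_30 × ℤ_18| = 30 × 18 = 540
Max element order = lcm(30,18) = 90
Cyclic? No (gcd=6)

|ℤ_30×ℤ_18| = 540, max element order = 90


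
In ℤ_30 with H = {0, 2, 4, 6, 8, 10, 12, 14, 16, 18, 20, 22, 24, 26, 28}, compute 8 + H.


8 + H = {8 + h (mod 30) : h ∈ H}
8+0=8, 8+2=10, 8+4=12, 8+6=14, 8+8=16, 8+10=18, 8+12=20, 8+14=22, 8+16=24, 8+18=26, 8+20=28, 8+22=0, 8+24=2, 8+26=4, 8+28=6
8 + H = {0, 2, 4, 6, 8, 10, 12, 14, 16, 18, 20, 22, 24, 26, 28} = 0 + H

8 + H = {0, 2, 4, 6, 8, 10, 12, 14, 16, 18, 20, 22, 24, 26, 28}


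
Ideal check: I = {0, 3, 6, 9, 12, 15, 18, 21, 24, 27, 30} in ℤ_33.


Check ideal conditions for I = {0, 3, 6, 9, 12, 15, 18, 21, 24, 27, 30} in ℤ_33:
(1) I is an additive subgroup? Yes
(2) For r ∈ ℤ_33 and a ∈ I: r·a ∈ I? Yes

Yes, I is an ideal of ℤ_33


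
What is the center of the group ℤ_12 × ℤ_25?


Z(G) = {g ∈ G | gx = xg for all x ∈ G}
Direct product of abelian groups is abelian, so Z(G) = G

Z(ℤ_12 × ℤ_25) = ℤ_12 × ℤ_25


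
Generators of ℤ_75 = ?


g generates ℤ_n iff gcd(g,n) = 1
Prime factors of 75: 3, 5
Generators are g ∈ {1,...,74} not divisible by any of these primes.
Generators: {1, 2, 4, 7, 8, 11, 13, 14, 16, 17, 19, 22, 23, 26, 28, 29, 31, 32, 34, 37, 38, 41, 43, 44, 46, 47, 49, 52, 53, 56, 58, 59, 61, 62, 64, 67, 68, 71, 73, 74}
Number of generators = φ(75) = 40

Generators of ℤ_75 = {1, 2, 4, 7, 8, 11, 13, 14, 16, 17, 19, 22, 23, 26, 28, 29, 31, 32, 34, 37, 38, 41, 43, 44, 46, 47, 49, 52, 53, 56, 58, 59, 61, 62, 64, 67, 68, 71, 73, 74}


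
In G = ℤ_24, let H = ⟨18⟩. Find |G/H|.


|⟨18⟩| = n / gcd(18, 24) = 24 / 6 = 4
H is normal (ℤ_24 is abelian).
|G/H| = |G| / |H| = 24 / 4 = 6

|G/H| = 6


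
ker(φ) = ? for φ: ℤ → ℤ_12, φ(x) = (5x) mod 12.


Kernel = preimage of identity
ker(φ) = {x ∈ ℤ : 5x ≡ 0 (mod 12)}. gcd(5,12) = 1, so 5x ≡ 0 (mod 12) ⟺ x ≡ 0 (mod 12/1 = 12). Hence ker(φ) = 12ℤ

ker(φ) = 12ℤ


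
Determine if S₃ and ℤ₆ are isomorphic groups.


Comparing S₃ and ℤ₆:
S₃ is non-abelian, ℤ₆ is abelian

No, S₃ ≇ ℤ₆


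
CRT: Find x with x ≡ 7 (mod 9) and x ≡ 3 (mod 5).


m₁ = 9, m₂ = 5, gcd = 1, so CRT applies. M = m₁·m₂ = 45
Let M₁ = M/m₁ = 5, M₂ = M/m₂ = 9
Find y₁ ≡ M₁⁻¹ (mod m₁): 5⁻¹ ≡ 2 (mod 9)
Find y₂ ≡ M₂⁻¹ (mod m₂): 9⁻¹ ≡ 4 (mod 5)
x = a₁·M₁·y₁ + a₂·M₂·y₂ = 7·5·2 + 3·9·4 = 178
Reduce mod 45: x ≡ 43
Check: 43 mod 9 = 7 ✓, 43 mod 5 = 3 ✓

x ≡ 43 (mod 45)


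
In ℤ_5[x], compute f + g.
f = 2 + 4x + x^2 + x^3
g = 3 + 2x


Add coefficients mod 5:
x^0: 2 + 3 = 0 (mod 5)
x^1: 4 + 2 = 1 (mod 5)
x^2: 1 + 0 = 1 (mod 5)
x^3: 1 + 0 = 1 (mod 5)
Result: x + x^2 + x^3

f + g = x + x^2 + x^3


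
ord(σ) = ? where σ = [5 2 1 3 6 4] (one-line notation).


Cycle decomposition: (1 5 6 4 3)
Cycle lengths: 5
Order = lcm(5) = 5

ord(σ) = 5


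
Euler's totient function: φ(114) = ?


Factor n: 114 = 2 × 3 × 19
φ(n) = n · ∏(1 - 1/p) over distinct primes p | n
φ(114) = 114 · (1 - 1/2) · (1 - 1/3) · (1 - 1/19) = 36

φ(114) = 36


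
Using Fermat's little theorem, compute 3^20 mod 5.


Fermat's little theorem: if p is prime and gcd(a,p)=1, then a^(p-1) ≡ 1 (mod p)
p = 5 is prime, gcd(3,5) = 1
Reduce exponent: 20 mod 4 = 0
So 3^20 ≡ 3^0 (mod 5)
3^0 = 1

3^20 ≡ 1 (mod 5)


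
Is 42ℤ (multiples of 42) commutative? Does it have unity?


42ℤ is a commutative ring under +,× but has no multiplicative identity (1 ∉ 42ℤ); it has no zero divisors, but without unity it is not an integral domain
Commutative: Yes
Integral domain: No
Has unity: No

42ℤ (multiples of 42): Commutative=Yes, Unity=No


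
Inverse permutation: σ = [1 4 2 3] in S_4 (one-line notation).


To find σ⁻¹, swap domain and range:
σ(1) = 1 → σ⁻¹(1) = 1
σ(2) = 4 → σ⁻¹(4) = 2
σ(3) = 2 → σ⁻¹(2) = 3
σ(4) = 3 → σ⁻¹(3) = 4

σ⁻¹ = [1 3 4 2]


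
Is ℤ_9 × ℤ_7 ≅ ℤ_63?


Comparing ℤ_9 × ℤ_7 and ℤ_63:
gcd(9,7) = 1, so ℤ_9 × ℤ_7 ≅ ℤ_63 (CRT)

Yes, ℤ_9 × ℤ_7 ≅ ℤ_63


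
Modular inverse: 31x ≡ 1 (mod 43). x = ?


Use the extended Euclidean algorithm to write 1 = 31·s + 43·t; then s mod 43 is the inverse.
Euclidean algorithm:
  31 = 0·43 + 31
  43 = 1·31 + 12
  31 = 2·12 + 7
  12 = 1·7 + 5
  7 = 1·5 + 2
  5 = 2·2 + 1
  2 = 2·1 + 0
gcd(31,43) = 1
Back-substitution gives: 31·(-18) + 43·(13) = 1
So 31⁻¹ ≡ -18 ≡ 25 (mod 43)
Check: 31 × 25 = 775 ≡ 1 (mod 43) ✓

31⁻¹ ≡ 25 (mod 43)


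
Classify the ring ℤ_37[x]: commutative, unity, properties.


ℤ_37 is a field (n prime), so ℤ_37[x] is a commutative integral domain with unity
Commutative: Yes
Integral domain: Yes
Has unity: Yes

ℤ_37[x]: Commutative=Yes, Unity=Yes


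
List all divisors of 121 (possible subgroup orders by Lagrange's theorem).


Lagrange's theorem: |H| divides |G|
|G| = 121
Divisors of 121: 1, 11, 121

Possible subgroup orders: {1, 11, 121}


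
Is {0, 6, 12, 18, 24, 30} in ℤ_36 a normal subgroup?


H = {0, 6, 12, 18, 24, 30} in ℤ_36
ℤ_36 is abelian; every subgroup of an abelian group is normal

Yes, normal subgroup


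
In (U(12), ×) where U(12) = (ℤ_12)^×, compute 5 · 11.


Operation: multiplication mod 12
5 · 11 = (a × b) mod 12 with a = 5, b = 11

5 · 11 = 7


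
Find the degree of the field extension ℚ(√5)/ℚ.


√5 has minimal polynomial x² - 5 (irreducible over ℚ since 5 is squarefree)

[ℚ(√5)/ℚ] = 2


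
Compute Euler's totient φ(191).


Factor n: 191 = 191
φ(n) = n · ∏(1 - 1/p) over distinct primes p | n
φ(191) = 191 · (1 - 1/191) = 190

φ(191) = 190


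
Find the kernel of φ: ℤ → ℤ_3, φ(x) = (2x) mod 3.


Kernel = preimage of identity
ker(φ) = {x ∈ ℤ : 2x ≡ 0 (mod 3)}. gcd(2,3) = 1, so 2x ≡ 0 (mod 3) ⟺ x ≡ 0 (mod 3/1 = 3). Hence ker(φ) = 3ℤ

ker(φ) = 3ℤ


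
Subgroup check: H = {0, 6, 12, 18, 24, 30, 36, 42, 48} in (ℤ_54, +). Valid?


Subgroup test for H = {0, 6, 12, 18, 24, 30, 36, 42, 48} in (ℤ_54, +):
(1) 0 ∈ H? Yes
(2) Closure: for all a,b ∈ H, (a+b) mod 54 ∈ H? Yes
(3) Inverses: for all a ∈ H, -a mod 54 ∈ H? Yes

Yes, H is a subgroup of ℤ_54


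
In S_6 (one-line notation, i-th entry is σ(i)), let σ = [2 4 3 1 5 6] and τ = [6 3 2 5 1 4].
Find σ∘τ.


σ∘τ: apply τ first, then σ
1 →τ 6 →σ 6
2 →τ 3 →σ 3
3 →τ 2 →σ 4
4 →τ 5 →σ 5
5 →τ 1 →σ 2
6 →τ 4 →σ 1

σ∘τ = [6 3 4 5 2 1]


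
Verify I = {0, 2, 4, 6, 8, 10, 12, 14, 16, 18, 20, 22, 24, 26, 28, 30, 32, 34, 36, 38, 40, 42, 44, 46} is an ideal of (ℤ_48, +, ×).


Check ideal conditions for I = {0, 2, 4, 6, 8, 10, 12, 14, 16, 18, 20, 22, 24, 26, 28, 30, 32, 34, 36, 38, 40, 42, 44, 46} in ℤ_48:
(1) I is an additive subgroup? Yes
(2) For r ∈ ℤ_48 and a ∈ I: r·a ∈ I? Yes

Yes, I is an ideal of ℤ_48


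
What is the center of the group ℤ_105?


Z(G) = {g ∈ G | gx = xg for all x ∈ G}
ℤ_105 is abelian, so Z(G) = G

Z(ℤ_105) = ℤ_105


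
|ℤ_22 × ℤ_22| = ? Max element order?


|ℤ_22 × ℤ_22| = 22 × 22 = 484
Max element order = lcm(22,22) = 22
Cyclic? No (gcd=22)

|ℤ_22×ℤ_22| = 484, max element order = 22


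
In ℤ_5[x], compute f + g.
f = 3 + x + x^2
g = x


Add coefficients mod 5:
x^0: 3 + 0 = 3 (mod 5)
x^1: 1 + 1 = 2 (mod 5)
x^2: 1 + 0 = 1 (mod 5)
Result: 3 + 2x + x^2

f + g = 3 + 2x + x^2


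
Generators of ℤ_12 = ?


g generates ℤ_n iff gcd(g,n) = 1
Checking each g ∈ {1,...,11}:
gcd(1,12) = 1
gcd(2,12) = 2
gcd(3,12) = 3
gcd(4,12) = 4
gcd(5,12) = 1
gcd(6,12) = 6
gcd(7,12) = 1
gcd(8,12) = 4
gcd(9,12) = 3
gcd(10,12) = 2
gcd(11,12) = 1
Generators: {1, 5, 7, 11}
Number of generators = φ(12) = 4

Generators of ℤ_12 = {1, 5, 7, 11}


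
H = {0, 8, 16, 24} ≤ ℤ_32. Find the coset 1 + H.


1 + H = {1 + h (mod 32) : h ∈ H}
1+0=1, 1+8=9, 1+16=17, 1+24=25

1 + H = {1, 9, 17, 25}


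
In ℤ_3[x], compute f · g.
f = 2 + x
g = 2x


Expand and collect like terms; reduce coefficients mod 3:
x^0: 2·0 = 0 ≡ 0 (mod 3)
x^1: 2·2 + 1·0 = 4 ≡ 1 (mod 3)
x^2: 1·2 = 2 ≡ 2 (mod 3)
Result: x + 2x^2

f · g = x + 2x^2


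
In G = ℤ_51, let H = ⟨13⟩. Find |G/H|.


|⟨13⟩| = n / gcd(13, 51) = 51 / 1 = 51
H is normal (ℤ_51 is abelian).
|G/H| = |G| / |H| = 51 / 51 = 1

|G/H| = 1


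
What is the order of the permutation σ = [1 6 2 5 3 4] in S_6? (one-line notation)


Cycle decomposition: (2 6 4 5 3)
Cycle lengths: 5
Order = lcm(5) = 5

ord(σ) = 5


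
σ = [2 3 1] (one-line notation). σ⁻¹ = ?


To find σ⁻¹, swap domain and range:
σ(1) = 2 → σ⁻¹(2) = 1
σ(2) = 3 → σ⁻¹(3) = 2
σ(3) = 1 → σ⁻¹(1) = 3

σ⁻¹ = [3 1 2]


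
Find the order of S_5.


|S_n| = n! (number of permutations of n symbols)
|S_5| = 5! = 120

|S_5| = 120


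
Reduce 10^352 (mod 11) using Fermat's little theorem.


Fermat's little theorem: if p is prime and gcd(a,p)=1, then a^(p-1) ≡ 1 (mod p)
p = 11 is prime, gcd(10,11) = 1
Reduce exponent: 352 mod 10 = 2
So 10^352 ≡ 10^2 (mod 11)
10^2 mod 11 = 1

10^352 ≡ 1 (mod 11)


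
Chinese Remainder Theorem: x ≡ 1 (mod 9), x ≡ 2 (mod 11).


m₁ = 9, m₂ = 11, gcd = 1, so CRT applies. M = m₁·m₂ = 99
Let M₁ = M/m₁ = 11, M₂ = M/m₂ = 9
Find y₁ ≡ M₁⁻¹ (mod m₁): 11⁻¹ ≡ 5 (mod 9)
Find y₂ ≡ M₂⁻¹ (mod m₂): 9⁻¹ ≡ 5 (mod 11)
x = a₁·M₁·y₁ + a₂·M₂·y₂ = 1·11·5 + 2·9·5 = 145
Reduce mod 99: x ≡ 46
Check: 46 mod 9 = 1 ✓, 46 mod 11 = 2 ✓

x ≡ 46 (mod 99)


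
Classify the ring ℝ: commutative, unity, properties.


ℝ is a field: commutative, has unity, every nonzero element is a unit (hence an integral domain)
Commutative: Yes
Integral domain: Yes
Has unity: Yes

ℝ: Commutative=Yes, Unity=Yes


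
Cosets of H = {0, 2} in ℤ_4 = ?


H = {0, 2}, |H| = 2
Number of cosets = |G|/|H| = 4/2 = 2
0 + H = {0, 2}
1 + H = {1, 3}

Cosets: 0+H={0,2}; 1+H={1,3}


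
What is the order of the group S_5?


|S_n| = n! (number of permutations of n symbols)
|S_5| = 5! = 120

|S_5| = 120


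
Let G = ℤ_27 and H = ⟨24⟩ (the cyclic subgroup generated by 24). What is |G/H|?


|⟨24⟩| = n / gcd(24, 27) = 27 / 3 = 9
H is normal (ℤ_27 is abelian).
|G/H| = |G| / |H| = 27 / 9 = 3

|G/H| = 3


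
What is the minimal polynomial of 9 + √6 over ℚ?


Let α = 9 + √6. Then α - 9 = √6, so (α - 9)² = 6, giving α² - 18α + 75 = 0. Degree 2 and α ∉ ℚ, so this is the minimal polynomial.

Minimal polynomial: x² - 18x + 75


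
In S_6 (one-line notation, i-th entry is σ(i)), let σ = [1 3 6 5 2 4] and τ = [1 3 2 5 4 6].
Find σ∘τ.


σ∘τ: apply τ first, then σ
1 →τ 1 →σ 1
2 →τ 3 →σ 6
3 →τ 2 →σ 3
4 →τ 5 →σ 2
5 →τ 4 →σ 5
6 →τ 6 →σ 4

σ∘τ = [1 6 3 2 5 4]


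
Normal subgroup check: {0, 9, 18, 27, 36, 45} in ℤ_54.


H = {0, 9, 18, 27, 36, 45} in ℤ_54
ℤ_54 is abelian; every subgroup of an abelian group is normal

Yes, normal subgroup


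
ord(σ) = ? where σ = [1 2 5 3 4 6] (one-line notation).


Cycle decomposition: (3 5 4)
Cycle lengths: 3
Order = lcm(3) = 3

ord(σ) = 3


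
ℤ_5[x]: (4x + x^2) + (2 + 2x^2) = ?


Add coefficients mod 5:
x^0: 0 + 2 = 2 (mod 5)
x^1: 4 + 0 = 4 (mod 5)
x^2: 1 + 2 = 3 (mod 5)
Result: 2 + 4x + 3x^2

f + g = 2 + 4x + 3x^2


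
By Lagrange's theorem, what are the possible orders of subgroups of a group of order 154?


Lagrange's theorem: |H| divides |G|
|G| = 154
Divisors of 154: 1, 2, 7, 11, 14, 22, 77, 154

Possible subgroup orders: {1, 2, 7, 11, 14, 22, 77, 154}


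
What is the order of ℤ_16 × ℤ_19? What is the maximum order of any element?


|ℤ_16 × ℤ_19| = 16 × 19 = 304
Max element order = lcm(16,19) = 304
Cyclic? Yes (gcd=1)

|ℤ_16×ℤ_19| = 304, max element order = 304


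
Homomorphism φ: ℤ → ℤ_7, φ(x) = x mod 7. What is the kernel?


Kernel = preimage of identity
ker(φ) = {x ∈ ℤ : x ≡ 0 (mod 7)} = 7ℤ = {0, ±7, ±14, ...}

ker(φ) = 7ℤ


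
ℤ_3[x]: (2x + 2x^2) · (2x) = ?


Expand and collect like terms; reduce coefficients mod 3:
x^0: 0·0 = 0 ≡ 0 (mod 3)
x^1: 0·2 + 2·0 = 0 ≡ 0 (mod 3)
x^2: 2·2 + 2·0 = 4 ≡ 1 (mod 3)
x^3: 2·2 = 4 ≡ 1 (mod 3)
Result: x^2 + x^3

f · g = x^2 + x^3


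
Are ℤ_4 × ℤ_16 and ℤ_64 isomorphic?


Comparing ℤ_4 × ℤ_16 and ℤ_64:
gcd(4,16) = 4 ≠ 1. Max element order in ℤ_4×ℤ_16 is lcm(4,16) = 16 < 64, so it has no element of order 64

No, ℤ_4 × ℤ_16 ≇ ℤ_64


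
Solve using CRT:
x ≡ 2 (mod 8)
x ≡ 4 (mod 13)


m₁ = 8, m₂ = 13, gcd = 1, so CRT applies. M = m₁·m₂ = 104
Let M₁ = M/m₁ = 13, M₂ = M/m₂ = 8
Find y₁ ≡ M₁⁻¹ (mod m₁): 13⁻¹ ≡ 5 (mod 8)
Find y₂ ≡ M₂⁻¹ (mod m₂): 8⁻¹ ≡ 5 (mod 13)
x = a₁·M₁·y₁ + a₂·M₂·y₂ = 2·13·5 + 4·8·5 = 290
Reduce mod 104: x ≡ 82
Check: 82 mod 8 = 2 ✓, 82 mod 13 = 4 ✓

x ≡ 82 (mod 104)


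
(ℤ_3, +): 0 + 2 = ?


Operation: addition mod 3
0 + 2 = (a + b) mod 3 with a = 0, b = 2

0 + 2 = 2


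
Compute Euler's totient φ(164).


Factor n: 164 = 2^2 × 41
φ(n) = n · ∏(1 - 1/p) over distinct primes p | n
φ(164) = 164 · (1 - 1/2) · (1 - 1/41) = 80

φ(164) = 80


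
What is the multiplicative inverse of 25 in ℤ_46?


Use the extended Euclidean algorithm to write 1 = 25·s + 46·t; then s mod 46 is the inverse.
Euclidean algorithm:
  25 = 0·46 + 25
  46 = 1·25 + 21
  25 = 1·21 + 4
  21 = 5·4 + 1
  4 = 4·1 + 0
gcd(25,46) = 1
Back-substitution gives: 25·(-11) + 46·(6) = 1
So 25⁻¹ ≡ -11 ≡ 35 (mod 46)
Check: 25 × 35 = 875 ≡ 1 (mod 46) ✓

25⁻¹ ≡ 35 (mod 46)


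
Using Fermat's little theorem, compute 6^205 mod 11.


Fermat's little theorem: if p is prime and gcd(a,p)=1, then a^(p-1) ≡ 1 (mod p)
p = 11 is prime, gcd(6,11) = 1
Reduce exponent: 205 mod 10 = 5
So 6^205 ≡ 6^5 (mod 11)
6^5 mod 11 = 10

6^205 ≡ 10 (mod 11)


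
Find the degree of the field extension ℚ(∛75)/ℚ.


∛75 has minimal polynomial x³ - 75 (irreducible over ℚ since 75 is not a perfect cube)

[ℚ(∛75)/ℚ] = 3


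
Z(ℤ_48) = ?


Z(G) = {g ∈ G | gx = xg for all x ∈ G}
ℤ_48 is abelian, so Z(G) = G

Z(ℤ_48) = ℤ_48


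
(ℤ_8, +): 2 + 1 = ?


Operation: addition mod 8
2 + 1 = (a + b) mod 8 with a = 2, b = 1

2 + 1 = 3


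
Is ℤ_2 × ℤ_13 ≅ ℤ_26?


Comparing ℤ_2 × ℤ_13 and ℤ_26:
gcd(2,13) = 1, so ℤ_2 × ℤ_13 ≅ ℤ_26 (CRT)

Yes, ℤ_2 × ℤ_13 ≅ ℤ_26


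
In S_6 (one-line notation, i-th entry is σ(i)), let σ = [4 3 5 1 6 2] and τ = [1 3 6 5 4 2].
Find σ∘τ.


σ∘τ: apply τ first, then σ
1 →τ 1 →σ 4
2 →τ 3 →σ 5
3 →τ 6 →σ 2
4 →τ 5 →σ 6
5 →τ 4 →σ 1
6 →τ 2 →σ 3

σ∘τ = [4 5 2 6 1 3]


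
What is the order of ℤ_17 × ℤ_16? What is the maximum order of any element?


|ℤ_17 × ℤ_16| = 17 × 16 = 272
Max element order = lcm(17,16) = 272
Cyclic? Yes (gcd=1)

|ℤ_17×ℤ_16| = 272, max element order = 272


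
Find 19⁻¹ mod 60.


Use the extended Euclidean algorithm to write 1 = 19·s + 60·t; then s mod 60 is the inverse.
Euclidean algorithm:
  19 = 0·60 + 19
  60 = 3·19 + 3
  19 = 6·3 + 1
  3 = 3·1 + 0
gcd(19,60) = 1
Back-substitution gives: 19·(19) + 60·(-6) = 1
So 19⁻¹ ≡ 19 ≡ 19 (mod 60)
Check: 19 × 19 = 361 ≡ 1 (mod 60) ✓

19⁻¹ ≡ 19 (mod 60)


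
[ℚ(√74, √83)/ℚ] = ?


[ℚ(√74,√83):ℚ] = [ℚ(√74,√83):ℚ(√74)]·[ℚ(√74):ℚ] = 2·2 = 4

[ℚ(√74, √83)/ℚ] = 4


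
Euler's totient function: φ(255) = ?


Factor n: 255 = 3 × 5 × 17
φ(n) = n · ∏(1 - 1/p) over distinct primes p | n
φ(255) = 255 · (1 - 1/3) · (1 - 1/5) · (1 - 1/17) = 128

φ(255) = 128


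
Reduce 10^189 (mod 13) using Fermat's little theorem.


Fermat's little theorem: if p is prime and gcd(a,p)=1, then a^(p-1) ≡ 1 (mod p)
p = 13 is prime, gcd(10,13) = 1
Reduce exponent: 189 mod 12 = 9
So 10^189 ≡ 10^9 (mod 13)
10^9 mod 13 = 12

10^189 ≡ 12 (mod 13)


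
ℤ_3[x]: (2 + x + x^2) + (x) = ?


Add coefficients mod 3:
x^0: 2 + 0 = 2 (mod 3)
x^1: 1 + 1 = 2 (mod 3)
x^2: 1 + 0 = 1 (mod 3)
Result: 2 + 2x + x^2

f + g = 2 + 2x + x^2


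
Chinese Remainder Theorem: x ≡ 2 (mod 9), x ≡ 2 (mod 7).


m₁ = 9, m₂ = 7, gcd = 1, so CRT applies. M = m₁·m₂ = 63
Let M₁ = M/m₁ = 7, M₂ = M/m₂ = 9
Find y₁ ≡ M₁⁻¹ (mod m₁): 7⁻¹ ≡ 4 (mod 9)
Find y₂ ≡ M₂⁻¹ (mod m₂): 9⁻¹ ≡ 4 (mod 7)
x = a₁·M₁·y₁ + a₂·M₂·y₂ = 2·7·4 + 2·9·4 = 128
Reduce mod 63: x ≡ 2
Check: 2 mod 9 = 2 ✓, 2 mod 7 = 2 ✓

x ≡ 2 (mod 63)


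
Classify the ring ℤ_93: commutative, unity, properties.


ℤ_93 is a commutative ring with unity 1; 93 = 3×31 is composite, so 3·31 ≡ 0 gives zero divisors (not an integral domain)
Commutative: Yes
Integral domain: No
Has unity: Yes

ℤ_93: Commutative=Yes, Unity=Yes


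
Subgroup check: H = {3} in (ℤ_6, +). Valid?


Subgroup test for H = {3} in (ℤ_6, +):
(1) 0 ∈ H? No
(2) Closure: for all a,b ∈ H, (a+b) mod 6 ∈ H? No  [counterexample: 3 + 3 = 0 ∉ H]
(3) Inverses: for all a ∈ H, -a mod 6 ∈ H? Yes

No, H is not a subgroup of ℤ_6


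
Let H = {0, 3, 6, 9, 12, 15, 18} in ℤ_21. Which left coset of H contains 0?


0 + H = {0 + h (mod 21) : h ∈ H}
0+0=0, 0+3=3, 0+6=6, 0+9=9, 0+12=12, 0+15=15, 0+18=18

0 + H = {0, 3, 6, 9, 12, 15, 18}


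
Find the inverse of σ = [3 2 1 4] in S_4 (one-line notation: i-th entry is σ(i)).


To find σ⁻¹, swap domain and range:
σ(1) = 3 → σ⁻¹(3) = 1
σ(2) = 2 → σ⁻¹(2) = 2
σ(3) = 1 → σ⁻¹(1) = 3
σ(4) = 4 → σ⁻¹(4) = 4

σ⁻¹ = [3 2 1 4]


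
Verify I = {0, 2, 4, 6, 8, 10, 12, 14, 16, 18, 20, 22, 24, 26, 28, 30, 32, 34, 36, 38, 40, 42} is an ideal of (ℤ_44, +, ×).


Check ideal conditions for I = {0, 2, 4, 6, 8, 10, 12, 14, 16, 18, 20, 22, 24, 26, 28, 30, 32, 34, 36, 38, 40, 42} in ℤ_44:
(1) I is an additive subgroup? Yes
(2) For r ∈ ℤ_44 and a ∈ I: r·a ∈ I? Yes

Yes, I is an ideal of ℤ_44


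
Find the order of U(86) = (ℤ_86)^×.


U(n) is the group of units mod n; |U(n)| = φ(n)
|U(86)| = φ(86) = 42

|U(86) = (ℤ_86)^×| = 42


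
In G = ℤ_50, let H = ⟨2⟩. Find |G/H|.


|⟨2⟩| = n / gcd(2, 50) = 50 / 2 = 25
H is normal (ℤ_50 is abelian).
|G/H| = |G| / |H| = 50 / 25 = 2

|G/H| = 2


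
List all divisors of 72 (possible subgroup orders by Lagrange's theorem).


Lagrange's theorem: |H| divides |G|
|G| = 72
Divisors of 72: 1, 2, 3, 4, 6, 8, 9, 12, 18, 24, 36, 72

Possible subgroup orders: {1, 2, 3, 4, 6, 8, 9, 12, 18, 24, 36, 72}


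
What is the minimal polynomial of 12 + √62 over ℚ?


Let α = 12 + √62. Then α - 12 = √62, so (α - 12)² = 62, giving α² - 24α + 82 = 0. Degree 2 and α ∉ ℚ, so this is the minimal polynomial.

Minimal polynomial: x² - 24x + 82


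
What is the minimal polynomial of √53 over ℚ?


√53 satisfies x² - 53 = 0, irreducible over ℚ since 53 is squarefree

Minimal polynomial: x² - 53


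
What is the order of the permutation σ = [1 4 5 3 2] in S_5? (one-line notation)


Cycle decomposition: (2 4 3 5)
Cycle lengths: 4
Order = lcm(4) = 4

ord(σ) = 4


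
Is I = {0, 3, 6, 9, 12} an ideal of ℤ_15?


Check ideal conditions for I = {0, 3, 6, 9, 12} in ℤ_15:
(1) I is an additive subgroup? Yes
(2) For r ∈ ℤ_15 and a ∈ I: r·a ∈ I? Yes

Yes, I is an ideal of ℤ_15


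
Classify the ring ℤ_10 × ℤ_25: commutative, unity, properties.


Direct product ring; commutative with unity (1,1); but (1,0)·(0,1) = (0,0) gives zero divisors, so not an integral domain
Commutative: Yes
Integral domain: No
Has unity: Yes

ℤ_10 × ℤ_25: Commutative=Yes, Unity=Yes


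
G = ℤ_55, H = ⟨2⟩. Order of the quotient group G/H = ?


|⟨2⟩| = n / gcd(2, 55) = 55 / 1 = 55
H is normal (ℤ_55 is abelian).
|G/H| = |G| / |H| = 55 / 55 = 1

|G/H| = 1


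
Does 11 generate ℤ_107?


g generates ℤ_n iff gcd(g, n) = 1
gcd(11, 107) = 1
Since gcd = 1, 11 is a generator.

Yes, 11 generates ℤ_107


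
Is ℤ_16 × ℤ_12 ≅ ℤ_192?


Comparing ℤ_16 × ℤ_12 and ℤ_192:
gcd(16,12) = 4 ≠ 1. Max element order in ℤ_16×ℤ_12 is lcm(16,12) = 48 < 192, so it has no element of order 192

No, ℤ_16 × ℤ_12 ≇ ℤ_192


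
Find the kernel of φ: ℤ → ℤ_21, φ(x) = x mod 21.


Kernel = preimage of identity
ker(φ) = {x ∈ ℤ : x ≡ 0 (mod 21)} = 21ℤ = {0, ±21, ±42, ...}

ker(φ) = 21ℤ


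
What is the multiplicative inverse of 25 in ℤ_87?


Use the extended Euclidean algorithm to write 1 = 25·s + 87·t; then s mod 87 is the inverse.
Euclidean algorithm:
  25 = 0·87 + 25
  87 = 3·25 + 12
  25 = 2·12 + 1
  12 = 12·1 + 0
gcd(25,87) = 1
Back-substitution gives: 25·(7) + 87·(-2) = 1
So 25⁻¹ ≡ 7 ≡ 7 (mod 87)
Check: 25 × 7 = 175 ≡ 1 (mod 87) ✓

25⁻¹ ≡ 7 (mod 87)


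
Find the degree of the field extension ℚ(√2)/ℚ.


√2 has minimal polynomial x² - 2 (irreducible over ℚ since 2 is squarefree)

[ℚ(√2)/ℚ] = 2


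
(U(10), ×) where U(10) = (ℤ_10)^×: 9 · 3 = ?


Operation: multiplication mod 10
9 · 3 = (a × b) mod 10 with a = 9, b = 3

9 · 3 = 7


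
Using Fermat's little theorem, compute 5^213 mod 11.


Fermat's little theorem: if p is prime and gcd(a,p)=1, then a^(p-1) ≡ 1 (mod p)
p = 11 is prime, gcd(5,11) = 1
Reduce exponent: 213 mod 10 = 3
So 5^213 ≡ 5^3 (mod 11)
5^3 mod 11 = 4

5^213 ≡ 4 (mod 11)


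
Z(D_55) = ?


Z(G) = {g ∈ G | gx = xg for all x ∈ G}
For odd n, Z(D_n) = {e}: no nontrivial rotation commutes with all reflections

Z(D_55) = {e}


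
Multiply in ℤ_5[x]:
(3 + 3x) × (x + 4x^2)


Expand and collect like terms; reduce coefficients mod 5:
x^0: 3·0 = 0 ≡ 0 (mod 5)
x^1: 3·1 + 3·0 = 3 ≡ 3 (mod 5)
x^2: 3·4 + 3·1 = 15 ≡ 0 (mod 5)
x^3: 3·4 = 12 ≡ 2 (mod 5)
Result: 3x + 2x^3

f · g = 3x + 2x^3


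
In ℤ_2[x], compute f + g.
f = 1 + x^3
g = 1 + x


Add coefficients mod 2:
x^0: 1 + 1 = 0 (mod 2)
x^1: 0 + 1 = 1 (mod 2)
x^2: 0 + 0 = 0 (mod 2)
x^3: 1 + 0 = 1 (mod 2)
Result: x + x^3

f + g = x + x^3
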